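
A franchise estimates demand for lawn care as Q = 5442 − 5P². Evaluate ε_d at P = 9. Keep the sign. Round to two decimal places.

-0.16

At P = 9, Q = 5037.
dQ/dP = −10P = -90.
ε = (dQ/dP)(P/Q) = (-90)(9/5037).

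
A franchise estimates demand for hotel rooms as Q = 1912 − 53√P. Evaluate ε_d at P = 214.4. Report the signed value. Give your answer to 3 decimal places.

-0.342

At P = 214.4, Q = 1135.953.
dQ/dP = −53/(2√P) = -1.810.
ε = (dQ/dP)(P/Q) = (-1.810)(214.4/1135.953).
|ε| < 1, so demand is inelastic at this price.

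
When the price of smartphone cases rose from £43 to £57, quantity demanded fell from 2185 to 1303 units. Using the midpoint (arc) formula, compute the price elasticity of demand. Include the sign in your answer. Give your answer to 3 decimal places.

-1.806

ΔQ = 1303 − 2185 = -882; ΔP = 57 − 43 = 14.
Midpoints: P̄ = 50.00, Q̄ = 1744.0.
ε = (ΔQ/ΔP)(P̄/Q̄) = (-882/14)(50.00/1744.0).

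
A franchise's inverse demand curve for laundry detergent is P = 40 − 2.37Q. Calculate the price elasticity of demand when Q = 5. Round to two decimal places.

-2.38

At Q = 5, P = 40 − 2.37(5) = 28.15.
dP/dQ = −2.37, so dQ/dP = 1/(−2.37) = -0.422.
ε = (dQ/dP)(P/Q) = (-0.422)(28.15/5).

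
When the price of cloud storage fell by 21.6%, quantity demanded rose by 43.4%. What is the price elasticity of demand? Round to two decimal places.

-2.01

ε = %ΔQ / %ΔP = (43.4)/(-21.6) = -2.009.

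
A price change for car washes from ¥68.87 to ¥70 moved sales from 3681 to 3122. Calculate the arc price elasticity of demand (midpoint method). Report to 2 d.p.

ΔQ = 3122 − 3681 = -559; ΔP = 70 − 68.87 = 1.13.
Midpoints: P̄ = 69.44, Q̄ = 3401.5.
ε = (ΔQ/ΔP)(P̄/Q̄) = (-559/1.13)(69.44/3401.5).

-10.10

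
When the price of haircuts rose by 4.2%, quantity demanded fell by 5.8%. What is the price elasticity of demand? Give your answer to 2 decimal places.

ε = %ΔQ / %ΔP = (-5.8)/(4.2) = -1.381.

-1.38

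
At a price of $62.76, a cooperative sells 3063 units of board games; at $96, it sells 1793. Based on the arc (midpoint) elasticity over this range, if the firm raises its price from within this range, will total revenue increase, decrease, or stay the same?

decrease

Arc ε = (-1270/33.24)(79.38/2428.0) ≈ -1.249.
|ε| = 1.25 > 1, so demand is elastic. A price rise therefore reduces total revenue.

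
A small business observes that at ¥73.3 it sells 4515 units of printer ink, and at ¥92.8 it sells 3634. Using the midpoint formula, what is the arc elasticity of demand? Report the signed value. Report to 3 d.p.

ΔQ = 3634 − 4515 = -881; ΔP = 92.8 − 73.3 = 19.5.
Midpoints: P̄ = 83.05, Q̄ = 4074.5.
ε = (ΔQ/ΔP)(P̄/Q̄) = (-881/19.5)(83.05/4074.5).

-0.921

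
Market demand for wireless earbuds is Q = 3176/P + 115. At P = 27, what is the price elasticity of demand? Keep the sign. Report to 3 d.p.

At P = 27, Q = 232.630.
dQ/dP = −3176/P² = -4.357.
ε = (dQ/dP)(P/Q) = (-4.357)(27/232.630).

-0.506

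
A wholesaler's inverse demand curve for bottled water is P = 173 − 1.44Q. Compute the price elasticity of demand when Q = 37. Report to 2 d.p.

-2.25

At Q = 37, P = 173 − 1.44(37) = 119.72.
dP/dQ = −1.44, so dQ/dP = 1/(−1.44) = -0.694.
ε = (dQ/dP)(P/Q) = (-0.694)(119.72/37).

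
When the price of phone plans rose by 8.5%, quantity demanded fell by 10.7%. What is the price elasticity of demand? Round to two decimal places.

-1.26

ε = %ΔQ / %ΔP = (-10.7)/(8.5) = -1.259.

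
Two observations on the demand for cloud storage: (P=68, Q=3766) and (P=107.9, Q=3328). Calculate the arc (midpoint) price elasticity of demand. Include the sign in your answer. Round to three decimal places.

-0.272

ΔQ = 3328 − 3766 = -438; ΔP = 107.9 − 68 = 39.9.
Midpoints: P̄ = 87.95, Q̄ = 3547.0.
ε = (ΔQ/ΔP)(P̄/Q̄) = (-438/39.9)(87.95/3547.0).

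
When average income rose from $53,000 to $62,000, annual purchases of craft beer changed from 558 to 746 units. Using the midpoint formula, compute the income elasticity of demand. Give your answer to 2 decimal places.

ΔQ = 188, ΔI = 9000. Midpoints: Ī = 57,500, Q̄ = 652.0.
ε_I = (ΔQ/ΔI)(Ī/Q̄) = (188/9000)(57500/652.0).
ε_I > 0, so the good is normal.

1.84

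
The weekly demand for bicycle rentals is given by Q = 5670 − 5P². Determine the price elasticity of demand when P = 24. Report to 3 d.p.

At P = 24, Q = 2790.
dQ/dP = −10P = -240.
ε = (dQ/dP)(P/Q) = (-240)(24/2790).

-2.065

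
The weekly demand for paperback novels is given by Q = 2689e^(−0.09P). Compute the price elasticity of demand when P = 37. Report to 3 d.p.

-3.330

At P = 37, Q = 96.248.
dQ/dP = −0.09·2689e^(−0.09P) = −0.09Q = -8.662.
ε = (dQ/dP)(P/Q) = (-8.662)(37/96.248).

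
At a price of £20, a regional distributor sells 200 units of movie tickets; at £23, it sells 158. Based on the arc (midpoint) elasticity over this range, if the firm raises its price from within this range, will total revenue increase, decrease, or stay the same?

decrease

Arc ε = (-42/3)(21.50/179.0) ≈ -1.682.
|ε| = 1.68 > 1, so demand is elastic. A price rise therefore reduces total revenue.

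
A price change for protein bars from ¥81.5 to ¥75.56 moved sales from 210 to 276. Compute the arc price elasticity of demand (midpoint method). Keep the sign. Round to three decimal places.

-3.591

ΔQ = 276 − 210 = 66; ΔP = 75.56 − 81.5 = -5.94.
Midpoints: P̄ = 78.53, Q̄ = 243.0.
ε = (ΔQ/ΔP)(P̄/Q̄) = (66/-5.94)(78.53/243.0).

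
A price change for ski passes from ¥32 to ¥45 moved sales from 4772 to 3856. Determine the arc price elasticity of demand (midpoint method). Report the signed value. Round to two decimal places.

ΔQ = 3856 − 4772 = -916; ΔP = 45 − 32 = 13.
Midpoints: P̄ = 38.50, Q̄ = 4314.0.
ε = (ΔQ/ΔP)(P̄/Q̄) = (-916/13)(38.50/4314.0).

-0.63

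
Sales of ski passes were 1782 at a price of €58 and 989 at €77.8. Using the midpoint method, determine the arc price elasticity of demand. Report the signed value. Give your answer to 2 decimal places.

-1.96

ΔQ = 989 − 1782 = -793; ΔP = 77.8 − 58 = 19.8.
Midpoints: P̄ = 67.90, Q̄ = 1385.5.
ε = (ΔQ/ΔP)(P̄/Q̄) = (-793/19.8)(67.90/1385.5).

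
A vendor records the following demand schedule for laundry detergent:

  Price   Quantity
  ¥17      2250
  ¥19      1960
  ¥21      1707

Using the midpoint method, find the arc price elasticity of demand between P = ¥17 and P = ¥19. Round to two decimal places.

At P = 17, Q = 2250; at P = 19, Q = 1960.
ΔQ = -290, ΔP = 2. Midpoints: P̄ = 18.00, Q̄ = 2105.0.
ε = (ΔQ/ΔP)(P̄/Q̄) = (-290/2)(18.00/2105.0).

-1.24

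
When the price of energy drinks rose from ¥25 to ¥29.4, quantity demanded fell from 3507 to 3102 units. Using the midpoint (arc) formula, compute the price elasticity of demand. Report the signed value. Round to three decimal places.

ΔQ = 3102 − 3507 = -405; ΔP = 29.4 − 25 = 4.4.
Midpoints: P̄ = 27.20, Q̄ = 3304.5.
ε = (ΔQ/ΔP)(P̄/Q̄) = (-405/4.4)(27.20/3304.5).

-0.758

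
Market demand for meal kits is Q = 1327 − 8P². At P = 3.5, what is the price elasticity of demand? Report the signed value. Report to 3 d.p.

-0.159

At P = 3.5, Q = 1229.
dQ/dP = −16P = -56.
ε = (dQ/dP)(P/Q) = (-56)(3.5/1229).
|ε| < 1, so demand is inelastic at this price.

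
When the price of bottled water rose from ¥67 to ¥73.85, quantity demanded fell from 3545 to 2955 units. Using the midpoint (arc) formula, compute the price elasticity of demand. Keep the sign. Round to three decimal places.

-1.866

ΔQ = 2955 − 3545 = -590; ΔP = 73.85 − 67 = 6.85.
Midpoints: P̄ = 70.42, Q̄ = 3250.0.
ε = (ΔQ/ΔP)(P̄/Q̄) = (-590/6.85)(70.42/3250.0).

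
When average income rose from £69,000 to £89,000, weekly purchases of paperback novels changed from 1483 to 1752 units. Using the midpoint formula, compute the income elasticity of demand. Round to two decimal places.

ΔQ = 269, ΔI = 20000. Midpoints: Ī = 79,000, Q̄ = 1617.5.
ε_I = (ΔQ/ΔI)(Ī/Q̄) = (269/20000)(79000/1617.5).

0.66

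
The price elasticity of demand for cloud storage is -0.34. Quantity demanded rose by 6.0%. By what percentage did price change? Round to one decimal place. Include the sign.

%ΔP ≈ %ΔQ / ε = (6.0%)/(-0.34) = -17.65%.

-17.6%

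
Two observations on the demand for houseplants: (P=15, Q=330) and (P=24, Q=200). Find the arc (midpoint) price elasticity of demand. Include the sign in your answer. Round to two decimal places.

ΔQ = 200 − 330 = -130; ΔP = 24 − 15 = 9.
Midpoints: P̄ = 19.50, Q̄ = 265.0.
ε = (ΔQ/ΔP)(P̄/Q̄) = (-130/9)(19.50/265.0).

-1.06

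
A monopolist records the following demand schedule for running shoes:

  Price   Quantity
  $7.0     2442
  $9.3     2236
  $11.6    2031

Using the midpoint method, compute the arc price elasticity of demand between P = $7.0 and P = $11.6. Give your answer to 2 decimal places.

At P = 7.0, Q = 2442; at P = 11.6, Q = 2031.
ΔQ = -411, ΔP = 4.6. Midpoints: P̄ = 9.30, Q̄ = 2236.5.
ε = (ΔQ/ΔP)(P̄/Q̄) = (-411/4.6)(9.30/2236.5).

-0.37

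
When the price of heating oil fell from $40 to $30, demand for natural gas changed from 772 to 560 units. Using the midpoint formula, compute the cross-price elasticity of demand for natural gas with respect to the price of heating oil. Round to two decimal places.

ΔQ_x = 560 − 772 = -212; ΔP_y = 30 − 40 = -10.
Midpoints: P̄_y = 35.00, Q̄_x = 666.0.
ε_xy = (ΔQ_x/ΔP_y)(P̄_y/Q̄_x) = (-212/-10)(35.00/666.0).
ε_xy > 0, so the goods are substitutes.

1.11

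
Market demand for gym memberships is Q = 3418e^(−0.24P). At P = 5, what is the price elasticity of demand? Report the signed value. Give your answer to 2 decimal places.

At P = 5, Q = 1029.482.
dQ/dP = −0.24·3418e^(−0.24P) = −0.24Q = -247.076.
ε = (dQ/dP)(P/Q) = (-247.076)(5/1029.482).

-1.20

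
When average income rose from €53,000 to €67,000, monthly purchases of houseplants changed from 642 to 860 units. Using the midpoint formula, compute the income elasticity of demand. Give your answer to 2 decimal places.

ΔQ = 218, ΔI = 14000. Midpoints: Ī = 60,000, Q̄ = 751.0.
ε_I = (ΔQ/ΔI)(Ī/Q̄) = (218/14000)(60000/751.0).
ε_I > 0, so the good is normal.

1.24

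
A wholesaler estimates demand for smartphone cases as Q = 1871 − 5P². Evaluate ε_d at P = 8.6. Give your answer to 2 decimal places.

At P = 8.6, Q = 1501.200.
dQ/dP = −10P = -86.
ε = (dQ/dP)(P/Q) = (-86)(8.6/1501.200).

-0.49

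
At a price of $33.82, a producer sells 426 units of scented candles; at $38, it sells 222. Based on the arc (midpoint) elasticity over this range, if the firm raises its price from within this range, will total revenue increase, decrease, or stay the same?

Arc ε = (-204/4.18)(35.91/324.0) ≈ -5.409.
|ε| = 5.41 > 1, so demand is elastic. A price rise therefore reduces total revenue.

decrease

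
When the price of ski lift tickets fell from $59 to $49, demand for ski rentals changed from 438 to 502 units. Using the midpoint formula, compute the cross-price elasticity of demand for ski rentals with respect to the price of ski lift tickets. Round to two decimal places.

ΔQ_x = 502 − 438 = 64; ΔP_y = 49 − 59 = -10.
Midpoints: P̄_y = 54.00, Q̄_x = 470.0.
ε_xy = (ΔQ_x/ΔP_y)(P̄_y/Q̄_x) = (64/-10)(54.00/470.0).
ε_xy < 0, so the goods are complements.

-0.74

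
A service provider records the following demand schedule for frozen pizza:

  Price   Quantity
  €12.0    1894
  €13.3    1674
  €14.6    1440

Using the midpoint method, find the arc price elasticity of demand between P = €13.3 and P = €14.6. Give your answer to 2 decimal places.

At P = 13.3, Q = 1674; at P = 14.6, Q = 1440.
ΔQ = -234, ΔP = 1.3. Midpoints: P̄ = 13.95, Q̄ = 1557.0.
ε = (ΔQ/ΔP)(P̄/Q̄) = (-234/1.3)(13.95/1557.0).

-1.61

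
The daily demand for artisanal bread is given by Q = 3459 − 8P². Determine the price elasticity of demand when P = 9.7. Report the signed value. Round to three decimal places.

-0.556

At P = 9.7, Q = 2706.280.
dQ/dP = −16P = -155.200.
ε = (dQ/dP)(P/Q) = (-155.200)(9.7/2706.280).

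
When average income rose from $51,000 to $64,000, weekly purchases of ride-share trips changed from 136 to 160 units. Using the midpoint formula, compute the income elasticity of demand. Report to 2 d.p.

ΔQ = 24, ΔI = 13000. Midpoints: Ī = 57,500, Q̄ = 148.0.
ε_I = (ΔQ/ΔI)(Ī/Q̄) = (24/13000)(57500/148.0).
ε_I > 0, so the good is normal.

0.72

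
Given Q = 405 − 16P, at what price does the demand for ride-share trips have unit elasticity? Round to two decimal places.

For linear demand Q = a − bP, ε = −bP/(a − bP). |ε| = 1 when bP = a − bP, i.e. P = a/(2b).
P = 405/(2·16) = 405/32 = 12.6562.

12.66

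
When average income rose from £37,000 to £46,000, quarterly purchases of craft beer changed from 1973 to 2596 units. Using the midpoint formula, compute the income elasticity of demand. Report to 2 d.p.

ΔQ = 623, ΔI = 9000. Midpoints: Ī = 41,500, Q̄ = 2284.5.
ε_I = (ΔQ/ΔI)(Ī/Q̄) = (623/9000)(41500/2284.5).

1.26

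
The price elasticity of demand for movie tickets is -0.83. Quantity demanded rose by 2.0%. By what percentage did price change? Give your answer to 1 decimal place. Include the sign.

-2.4%

%ΔP ≈ %ΔQ / ε = (2.0%)/(-0.83) = -2.41%.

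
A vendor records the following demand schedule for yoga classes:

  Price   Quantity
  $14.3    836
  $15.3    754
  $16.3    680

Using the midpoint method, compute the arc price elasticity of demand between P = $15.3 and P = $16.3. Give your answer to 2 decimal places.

-1.63

At P = 15.3, Q = 754; at P = 16.3, Q = 680.
ΔQ = -74, ΔP = 1.0. Midpoints: P̄ = 15.80, Q̄ = 717.0.
ε = (ΔQ/ΔP)(P̄/Q̄) = (-74/1.0)(15.80/717.0).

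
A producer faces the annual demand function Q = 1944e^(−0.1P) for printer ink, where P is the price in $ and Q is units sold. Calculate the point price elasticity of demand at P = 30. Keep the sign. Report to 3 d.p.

-3.000

At P = 30, Q = 96.786.
dQ/dP = −0.1·1944e^(−0.1P) = −0.1Q = -9.679.
ε = (dQ/dP)(P/Q) = (-9.679)(30/96.786).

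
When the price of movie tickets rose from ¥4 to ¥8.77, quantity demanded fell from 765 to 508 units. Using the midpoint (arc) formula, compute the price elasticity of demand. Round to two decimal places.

ΔQ = 508 − 765 = -257; ΔP = 8.77 − 4 = 4.77.
Midpoints: P̄ = 6.38, Q̄ = 636.5.
ε = (ΔQ/ΔP)(P̄/Q̄) = (-257/4.77)(6.38/636.5).

-0.54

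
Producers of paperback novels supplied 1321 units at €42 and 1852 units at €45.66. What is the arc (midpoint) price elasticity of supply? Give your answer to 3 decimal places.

ΔQ = 1852 − 1321 = 531; ΔP = 45.66 − 42 = 3.66.
Midpoints: P̄ = 43.83, Q̄ = 1586.5.
ε_s = (ΔQ/ΔP)(P̄/Q̄) = (531/3.66)(43.83/1586.5).

4.008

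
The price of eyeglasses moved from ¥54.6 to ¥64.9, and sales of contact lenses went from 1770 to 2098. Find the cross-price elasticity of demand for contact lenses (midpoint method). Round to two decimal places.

ΔQ_x = 2098 − 1770 = 328; ΔP_y = 64.9 − 54.6 = 10.3.
Midpoints: P̄_y = 59.75, Q̄_x = 1934.0.
ε_xy = (ΔQ_x/ΔP_y)(P̄_y/Q̄_x) = (328/10.3)(59.75/1934.0).
ε_xy > 0, so the goods are substitutes.

0.98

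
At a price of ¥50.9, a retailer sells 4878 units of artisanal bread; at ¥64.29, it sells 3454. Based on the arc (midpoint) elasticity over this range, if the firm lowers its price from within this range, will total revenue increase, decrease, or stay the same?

Arc ε = (-1424/13.39)(57.59/4166.0) ≈ -1.470.
|ε| = 1.47 > 1, so demand is elastic. A price cut therefore raises total revenue.

increase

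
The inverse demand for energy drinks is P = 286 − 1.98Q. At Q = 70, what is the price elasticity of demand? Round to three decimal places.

-1.063

At Q = 70, P = 286 − 1.98(70) = 147.40.
dP/dQ = −1.98, so dQ/dP = 1/(−1.98) = -0.505.
ε = (dQ/dP)(P/Q) = (-0.505)(147.40/70).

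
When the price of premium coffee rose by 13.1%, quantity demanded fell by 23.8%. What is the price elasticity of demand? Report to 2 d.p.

ε = %ΔQ / %ΔP = (-23.8)/(13.1) = -1.817.

-1.82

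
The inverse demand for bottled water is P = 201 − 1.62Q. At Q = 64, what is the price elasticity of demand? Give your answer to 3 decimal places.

-0.939

At Q = 64, P = 201 − 1.62(64) = 97.32.
dP/dQ = −1.62, so dQ/dP = 1/(−1.62) = -0.617.
ε = (dQ/dP)(P/Q) = (-0.617)(97.32/64).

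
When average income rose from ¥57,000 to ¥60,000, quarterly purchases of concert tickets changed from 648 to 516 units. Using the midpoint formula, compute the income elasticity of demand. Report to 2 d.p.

ΔQ = -132, ΔI = 3000. Midpoints: Ī = 58,500, Q̄ = 582.0.
ε_I = (ΔQ/ΔI)(Ī/Q̄) = (-132/3000)(58500/582.0).

-4.42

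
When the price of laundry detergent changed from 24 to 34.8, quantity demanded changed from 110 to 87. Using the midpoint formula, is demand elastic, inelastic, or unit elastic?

Arc ε ≈ -0.636.
|ε| = 0.64 < 1.

inelastic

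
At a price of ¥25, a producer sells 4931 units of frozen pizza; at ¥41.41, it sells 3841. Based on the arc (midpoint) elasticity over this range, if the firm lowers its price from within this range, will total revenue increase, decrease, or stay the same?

Arc ε = (-1090/16.41)(33.20/4386.0) ≈ -0.503.
|ε| = 0.50 < 1, so demand is inelastic. A price cut therefore reduces total revenue.

decrease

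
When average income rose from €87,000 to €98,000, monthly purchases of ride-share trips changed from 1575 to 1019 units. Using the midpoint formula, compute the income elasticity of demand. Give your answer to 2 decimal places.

-3.60

ΔQ = -556, ΔI = 11000. Midpoints: Ī = 92,500, Q̄ = 1297.0.
ε_I = (ΔQ/ΔI)(Ī/Q̄) = (-556/11000)(92500/1297.0).
ε_I < 0, so the good is inferior.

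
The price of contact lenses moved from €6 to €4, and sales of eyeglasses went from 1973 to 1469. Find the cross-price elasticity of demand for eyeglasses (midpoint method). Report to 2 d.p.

ΔQ_x = 1469 − 1973 = -504; ΔP_y = 4 − 6 = -2.
Midpoints: P̄_y = 5.00, Q̄_x = 1721.0.
ε_xy = (ΔQ_x/ΔP_y)(P̄_y/Q̄_x) = (-504/-2)(5.00/1721.0).
ε_xy > 0, so the goods are substitutes.

0.73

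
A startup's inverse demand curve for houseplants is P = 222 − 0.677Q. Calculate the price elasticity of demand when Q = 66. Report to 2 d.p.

At Q = 66, P = 222 − 0.677(66) = 177.32.
dP/dQ = −0.677, so dQ/dP = 1/(−0.677) = -1.477.
ε = (dQ/dP)(P/Q) = (-1.477)(177.32/66).

-3.97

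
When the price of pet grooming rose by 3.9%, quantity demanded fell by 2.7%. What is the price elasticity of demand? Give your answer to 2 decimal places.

ε = %ΔQ / %ΔP = (-2.7)/(3.9) = -0.692.

-0.69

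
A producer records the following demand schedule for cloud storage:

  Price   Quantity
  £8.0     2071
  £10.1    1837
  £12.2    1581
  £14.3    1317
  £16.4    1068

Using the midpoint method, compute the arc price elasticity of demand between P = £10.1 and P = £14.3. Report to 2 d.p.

At P = 10.1, Q = 1837; at P = 14.3, Q = 1317.
ΔQ = -520, ΔP = 4.2. Midpoints: P̄ = 12.20, Q̄ = 1577.0.
ε = (ΔQ/ΔP)(P̄/Q̄) = (-520/4.2)(12.20/1577.0).

-0.96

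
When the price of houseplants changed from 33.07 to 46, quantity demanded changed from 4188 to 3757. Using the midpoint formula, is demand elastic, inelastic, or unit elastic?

inelastic

Arc ε ≈ -0.332.
|ε| = 0.33 < 1.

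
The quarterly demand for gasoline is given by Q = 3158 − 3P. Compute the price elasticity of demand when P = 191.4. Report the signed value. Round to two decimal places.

-0.22

At P = 191.4, Q = 2583.800.
dQ/dP = −3.
ε = (dQ/dP)(P/Q) = (-3)(191.4/2583.800).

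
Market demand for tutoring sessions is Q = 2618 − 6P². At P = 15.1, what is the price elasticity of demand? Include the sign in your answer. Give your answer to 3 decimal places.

-2.189

At P = 15.1, Q = 1249.940.
dQ/dP = −12P = -181.200.
ε = (dQ/dP)(P/Q) = (-181.200)(15.1/1249.940).
|ε| > 1, so demand is elastic at this price.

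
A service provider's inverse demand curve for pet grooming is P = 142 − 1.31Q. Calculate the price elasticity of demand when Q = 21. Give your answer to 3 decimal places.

-4.162

At Q = 21, P = 142 − 1.31(21) = 114.49.
dP/dQ = −1.31, so dQ/dP = 1/(−1.31) = -0.763.
ε = (dQ/dP)(P/Q) = (-0.763)(114.49/21).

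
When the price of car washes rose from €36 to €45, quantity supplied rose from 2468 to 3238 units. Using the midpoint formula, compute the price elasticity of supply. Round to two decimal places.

ΔQ = 3238 − 2468 = 770; ΔP = 45 − 36 = 9.
Midpoints: P̄ = 40.50, Q̄ = 2853.0.
ε_s = (ΔQ/ΔP)(P̄/Q̄) = (770/9)(40.50/2853.0).

1.21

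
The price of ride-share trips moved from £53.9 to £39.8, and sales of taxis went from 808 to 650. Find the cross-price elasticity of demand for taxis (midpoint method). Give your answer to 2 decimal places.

0.72

ΔQ_x = 650 − 808 = -158; ΔP_y = 39.8 − 53.9 = -14.1.
Midpoints: P̄_y = 46.85, Q̄_x = 729.0.
ε_xy = (ΔQ_x/ΔP_y)(P̄_y/Q̄_x) = (-158/-14.1)(46.85/729.0).
ε_xy > 0, so the goods are substitutes.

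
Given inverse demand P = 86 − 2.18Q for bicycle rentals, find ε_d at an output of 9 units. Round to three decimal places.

-3.383

At Q = 9, P = 86 − 2.18(9) = 66.38.
dP/dQ = −2.18, so dQ/dP = 1/(−2.18) = -0.459.
ε = (dQ/dP)(P/Q) = (-0.459)(66.38/9).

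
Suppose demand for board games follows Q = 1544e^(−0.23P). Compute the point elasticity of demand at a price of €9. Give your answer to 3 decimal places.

-2.070

At P = 9, Q = 194.831.
dQ/dP = −0.23·1544e^(−0.23P) = −0.23Q = -44.811.
ε = (dQ/dP)(P/Q) = (-44.811)(9/194.831).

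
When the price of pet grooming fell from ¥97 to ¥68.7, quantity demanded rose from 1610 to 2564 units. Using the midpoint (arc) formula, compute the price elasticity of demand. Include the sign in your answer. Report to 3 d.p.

ΔQ = 2564 − 1610 = 954; ΔP = 68.7 − 97 = -28.3.
Midpoints: P̄ = 82.85, Q̄ = 2087.0.
ε = (ΔQ/ΔP)(P̄/Q̄) = (954/-28.3)(82.85/2087.0).

-1.338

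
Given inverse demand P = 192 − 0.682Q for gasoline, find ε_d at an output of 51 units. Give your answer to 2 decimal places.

-4.52

At Q = 51, P = 192 − 0.682(51) = 157.22.
dP/dQ = −0.682, so dQ/dP = 1/(−0.682) = -1.466.
ε = (dQ/dP)(P/Q) = (-1.466)(157.22/51).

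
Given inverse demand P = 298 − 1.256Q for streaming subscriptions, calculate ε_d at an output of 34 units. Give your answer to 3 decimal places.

At Q = 34, P = 298 − 1.256(34) = 255.30.
dP/dQ = −1.256, so dQ/dP = 1/(−1.256) = -0.796.
ε = (dQ/dP)(P/Q) = (-0.796)(255.30/34).

-5.978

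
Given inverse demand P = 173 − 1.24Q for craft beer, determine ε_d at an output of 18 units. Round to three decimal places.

At Q = 18, P = 173 − 1.24(18) = 150.68.
dP/dQ = −1.24, so dQ/dP = 1/(−1.24) = -0.806.
ε = (dQ/dP)(P/Q) = (-0.806)(150.68/18).

-6.751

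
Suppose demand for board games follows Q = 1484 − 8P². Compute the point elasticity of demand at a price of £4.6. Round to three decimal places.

-0.258

At P = 4.6, Q = 1314.720.
dQ/dP = −16P = -73.600.
ε = (dQ/dP)(P/Q) = (-73.600)(4.6/1314.720).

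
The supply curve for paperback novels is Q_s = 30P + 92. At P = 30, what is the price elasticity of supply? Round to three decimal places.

At P = 30, Q_s = 992.
dQ_s/dP = 30.
ε_s = (dQ_s/dP)(P/Q_s) = (30)(30/992).

0.907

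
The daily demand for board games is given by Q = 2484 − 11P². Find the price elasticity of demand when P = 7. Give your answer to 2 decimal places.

-0.55

At P = 7, Q = 1945.
dQ/dP = −22P = -154.
ε = (dQ/dP)(P/Q) = (-154)(7/1945).
|ε| < 1, so demand is inelastic at this price.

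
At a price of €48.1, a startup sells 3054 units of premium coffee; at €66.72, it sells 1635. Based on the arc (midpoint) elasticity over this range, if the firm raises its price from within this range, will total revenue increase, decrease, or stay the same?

decrease

Arc ε = (-1419/18.62)(57.41/2344.5) ≈ -1.866.
|ε| = 1.87 > 1, so demand is elastic. A price rise therefore reduces total revenue.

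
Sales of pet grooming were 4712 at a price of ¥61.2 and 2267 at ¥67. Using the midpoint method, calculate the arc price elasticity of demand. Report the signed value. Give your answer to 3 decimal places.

-7.744

ΔQ = 2267 − 4712 = -2445; ΔP = 67 − 61.2 = 5.8.
Midpoints: P̄ = 64.10, Q̄ = 3489.5.
ε = (ΔQ/ΔP)(P̄/Q̄) = (-2445/5.8)(64.10/3489.5).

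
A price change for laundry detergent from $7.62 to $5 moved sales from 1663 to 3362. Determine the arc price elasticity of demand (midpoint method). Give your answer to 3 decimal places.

ΔQ = 3362 − 1663 = 1699; ΔP = 5 − 7.62 = -2.62.
Midpoints: P̄ = 6.31, Q̄ = 2512.5.
ε = (ΔQ/ΔP)(P̄/Q̄) = (1699/-2.62)(6.31/2512.5).

-1.629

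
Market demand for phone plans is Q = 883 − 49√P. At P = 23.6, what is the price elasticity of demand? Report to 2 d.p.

At P = 23.6, Q = 644.959.
dQ/dP = −49/(2√P) = -5.043.
ε = (dQ/dP)(P/Q) = (-5.043)(23.6/644.959).

-0.18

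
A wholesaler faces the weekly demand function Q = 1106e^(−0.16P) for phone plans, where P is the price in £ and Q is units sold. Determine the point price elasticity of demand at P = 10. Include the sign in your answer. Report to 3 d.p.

At P = 10, Q = 223.298.
dQ/dP = −0.16·1106e^(−0.16P) = −0.16Q = -35.728.
ε = (dQ/dP)(P/Q) = (-35.728)(10/223.298).

-1.600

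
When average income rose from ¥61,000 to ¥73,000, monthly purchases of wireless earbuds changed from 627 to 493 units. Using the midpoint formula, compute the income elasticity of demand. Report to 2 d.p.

ΔQ = -134, ΔI = 12000. Midpoints: Ī = 67,000, Q̄ = 560.0.
ε_I = (ΔQ/ΔI)(Ī/Q̄) = (-134/12000)(67000/560.0).
ε_I < 0, so the good is inferior.

-1.34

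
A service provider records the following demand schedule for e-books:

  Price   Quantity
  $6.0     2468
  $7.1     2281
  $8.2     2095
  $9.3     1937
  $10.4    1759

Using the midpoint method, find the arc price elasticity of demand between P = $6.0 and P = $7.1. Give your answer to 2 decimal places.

At P = 6.0, Q = 2468; at P = 7.1, Q = 2281.
ΔQ = -187, ΔP = 1.1. Midpoints: P̄ = 6.55, Q̄ = 2374.5.
ε = (ΔQ/ΔP)(P̄/Q̄) = (-187/1.1)(6.55/2374.5).

-0.47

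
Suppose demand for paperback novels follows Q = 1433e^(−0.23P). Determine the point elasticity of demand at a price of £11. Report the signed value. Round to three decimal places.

At P = 11, Q = 114.151.
dQ/dP = −0.23·1433e^(−0.23P) = −0.23Q = -26.255.
ε = (dQ/dP)(P/Q) = (-26.255)(11/114.151).

-2.530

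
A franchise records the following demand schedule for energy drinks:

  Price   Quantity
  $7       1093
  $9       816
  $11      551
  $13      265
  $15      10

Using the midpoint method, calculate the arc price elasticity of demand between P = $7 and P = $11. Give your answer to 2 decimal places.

-1.48

At P = 7, Q = 1093; at P = 11, Q = 551.
ΔQ = -542, ΔP = 4. Midpoints: P̄ = 9.00, Q̄ = 822.0.
ε = (ΔQ/ΔP)(P̄/Q̄) = (-542/4)(9.00/822.0).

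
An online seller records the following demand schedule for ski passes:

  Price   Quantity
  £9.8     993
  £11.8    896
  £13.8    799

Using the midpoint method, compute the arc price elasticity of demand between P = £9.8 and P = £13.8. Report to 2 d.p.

At P = 9.8, Q = 993; at P = 13.8, Q = 799.
ΔQ = -194, ΔP = 4.0. Midpoints: P̄ = 11.80, Q̄ = 896.0.
ε = (ΔQ/ΔP)(P̄/Q̄) = (-194/4.0)(11.80/896.0).

-0.64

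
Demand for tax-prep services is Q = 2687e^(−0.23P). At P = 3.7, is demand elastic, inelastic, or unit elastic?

Q = 1147.316, dQ/dP = -263.883.
ε = (dQ/dP)(P/Q) ≈ -0.851.
|ε| = 0.85 < 1.

inelastic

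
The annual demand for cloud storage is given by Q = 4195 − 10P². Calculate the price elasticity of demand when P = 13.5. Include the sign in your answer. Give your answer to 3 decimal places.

At P = 13.5, Q = 2372.500.
dQ/dP = −20P = -270.
ε = (dQ/dP)(P/Q) = (-270)(13.5/2372.500).
|ε| > 1, so demand is elastic at this price.

-1.536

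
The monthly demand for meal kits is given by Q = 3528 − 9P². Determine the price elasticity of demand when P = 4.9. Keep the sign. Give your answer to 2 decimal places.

-0.13

At P = 4.9, Q = 3311.910.
dQ/dP = −18P = -88.200.
ε = (dQ/dP)(P/Q) = (-88.200)(4.9/3311.910).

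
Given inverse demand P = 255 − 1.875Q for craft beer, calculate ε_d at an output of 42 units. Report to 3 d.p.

At Q = 42, P = 255 − 1.875(42) = 176.25.
dP/dQ = −1.875, so dQ/dP = 1/(−1.875) = -0.533.
ε = (dQ/dP)(P/Q) = (-0.533)(176.25/42).

-2.238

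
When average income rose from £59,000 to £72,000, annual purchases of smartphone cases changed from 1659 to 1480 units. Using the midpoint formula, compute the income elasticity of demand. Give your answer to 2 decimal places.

-0.57

ΔQ = -179, ΔI = 13000. Midpoints: Ī = 65,500, Q̄ = 1569.5.
ε_I = (ΔQ/ΔI)(Ī/Q̄) = (-179/13000)(65500/1569.5).
ε_I < 0, so the good is inferior.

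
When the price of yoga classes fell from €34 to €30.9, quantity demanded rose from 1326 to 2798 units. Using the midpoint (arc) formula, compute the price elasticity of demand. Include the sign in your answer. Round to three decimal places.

ΔQ = 2798 − 1326 = 1472; ΔP = 30.9 − 34 = -3.1.
Midpoints: P̄ = 32.45, Q̄ = 2062.0.
ε = (ΔQ/ΔP)(P̄/Q̄) = (1472/-3.1)(32.45/2062.0).

-7.473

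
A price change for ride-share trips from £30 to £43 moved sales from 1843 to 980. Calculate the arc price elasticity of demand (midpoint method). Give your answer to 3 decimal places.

ΔQ = 980 − 1843 = -863; ΔP = 43 − 30 = 13.
Midpoints: P̄ = 36.50, Q̄ = 1411.5.
ε = (ΔQ/ΔP)(P̄/Q̄) = (-863/13)(36.50/1411.5).

-1.717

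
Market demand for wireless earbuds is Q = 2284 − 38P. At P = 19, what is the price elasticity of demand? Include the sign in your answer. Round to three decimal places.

At P = 19, Q = 1562.
dQ/dP = −38.
ε = (dQ/dP)(P/Q) = (-38)(19/1562).

-0.462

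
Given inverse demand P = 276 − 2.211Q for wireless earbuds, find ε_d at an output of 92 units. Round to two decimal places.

At Q = 92, P = 276 − 2.211(92) = 72.59.
dP/dQ = −2.211, so dQ/dP = 1/(−2.211) = -0.452.
ε = (dQ/dP)(P/Q) = (-0.452)(72.59/92).

-0.36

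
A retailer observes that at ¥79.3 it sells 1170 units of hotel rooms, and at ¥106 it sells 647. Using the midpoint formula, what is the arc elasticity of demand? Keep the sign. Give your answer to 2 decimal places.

ΔQ = 647 − 1170 = -523; ΔP = 106 − 79.3 = 26.7.
Midpoints: P̄ = 92.65, Q̄ = 908.5.
ε = (ΔQ/ΔP)(P̄/Q̄) = (-523/26.7)(92.65/908.5).

-2.00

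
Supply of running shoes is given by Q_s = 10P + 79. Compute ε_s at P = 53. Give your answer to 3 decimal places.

0.870

At P = 53, Q_s = 609.
dQ_s/dP = 10.
ε_s = (dQ_s/dP)(P/Q_s) = (10)(53/609).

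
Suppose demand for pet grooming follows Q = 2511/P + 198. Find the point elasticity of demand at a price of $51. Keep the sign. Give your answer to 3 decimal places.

-0.199

At P = 51, Q = 247.235.
dQ/dP = −2511/P² = -0.965.
ε = (dQ/dP)(P/Q) = (-0.965)(51/247.235).
|ε| < 1, so demand is inelastic at this price.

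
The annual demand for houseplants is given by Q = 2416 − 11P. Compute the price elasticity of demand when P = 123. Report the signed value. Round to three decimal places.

-1.273

At P = 123, Q = 1063.
dQ/dP = −11.
ε = (dQ/dP)(P/Q) = (-11)(123/1063).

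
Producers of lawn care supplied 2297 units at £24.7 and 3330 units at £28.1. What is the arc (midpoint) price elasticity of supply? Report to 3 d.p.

2.851

ΔQ = 3330 − 2297 = 1033; ΔP = 28.1 − 24.7 = 3.4.
Midpoints: P̄ = 26.40, Q̄ = 2813.5.
ε_s = (ΔQ/ΔP)(P̄/Q̄) = (1033/3.4)(26.40/2813.5).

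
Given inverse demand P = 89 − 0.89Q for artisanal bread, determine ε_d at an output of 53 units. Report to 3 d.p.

At Q = 53, P = 89 − 0.89(53) = 41.83.
dP/dQ = −0.89, so dQ/dP = 1/(−0.89) = -1.124.
ε = (dQ/dP)(P/Q) = (-1.124)(41.83/53).

-0.887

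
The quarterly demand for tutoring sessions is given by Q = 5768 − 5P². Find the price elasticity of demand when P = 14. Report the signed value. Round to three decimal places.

-0.409

At P = 14, Q = 4788.
dQ/dP = −10P = -140.
ε = (dQ/dP)(P/Q) = (-140)(14/4788).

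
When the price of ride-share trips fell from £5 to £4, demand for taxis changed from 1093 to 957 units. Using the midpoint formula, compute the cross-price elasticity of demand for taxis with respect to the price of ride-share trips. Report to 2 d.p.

0.60

ΔQ_x = 957 − 1093 = -136; ΔP_y = 4 − 5 = -1.
Midpoints: P̄_y = 4.50, Q̄_x = 1025.0.
ε_xy = (ΔQ_x/ΔP_y)(P̄_y/Q̄_x) = (-136/-1)(4.50/1025.0).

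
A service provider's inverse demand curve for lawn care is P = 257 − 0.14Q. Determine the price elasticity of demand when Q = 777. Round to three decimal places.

At Q = 777, P = 257 − 0.14(777) = 148.22.
dP/dQ = −0.14, so dQ/dP = 1/(−0.14) = -7.143.
ε = (dQ/dP)(P/Q) = (-7.143)(148.22/777).

-1.363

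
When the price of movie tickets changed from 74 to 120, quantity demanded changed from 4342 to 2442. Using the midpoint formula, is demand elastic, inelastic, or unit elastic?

Arc ε ≈ -1.181.
|ε| = 1.18 > 1.

elastic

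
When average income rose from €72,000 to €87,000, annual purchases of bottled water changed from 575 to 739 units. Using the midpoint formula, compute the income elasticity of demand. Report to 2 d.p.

ΔQ = 164, ΔI = 15000. Midpoints: Ī = 79,500, Q̄ = 657.0.
ε_I = (ΔQ/ΔI)(Ī/Q̄) = (164/15000)(79500/657.0).

1.32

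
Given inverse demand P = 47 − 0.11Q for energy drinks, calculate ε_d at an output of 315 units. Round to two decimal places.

-0.36

At Q = 315, P = 47 − 0.11(315) = 12.35.
dP/dQ = −0.11, so dQ/dP = 1/(−0.11) = -9.091.
ε = (dQ/dP)(P/Q) = (-9.091)(12.35/315).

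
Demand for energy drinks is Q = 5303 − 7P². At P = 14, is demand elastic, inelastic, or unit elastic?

Q = 3931, dQ/dP = -196.
ε = (dQ/dP)(P/Q) ≈ -0.698.
|ε| = 0.70 < 1.

inelastic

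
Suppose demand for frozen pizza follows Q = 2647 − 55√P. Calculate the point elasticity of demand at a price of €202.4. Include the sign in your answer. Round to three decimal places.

At P = 202.4, Q = 1864.530.
dQ/dP = −55/(2√P) = -1.933.
ε = (dQ/dP)(P/Q) = (-1.933)(202.4/1864.530).

-0.210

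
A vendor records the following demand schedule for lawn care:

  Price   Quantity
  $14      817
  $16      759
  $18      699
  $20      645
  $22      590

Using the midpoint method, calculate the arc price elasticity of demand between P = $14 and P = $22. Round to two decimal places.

At P = 14, Q = 817; at P = 22, Q = 590.
ΔQ = -227, ΔP = 8. Midpoints: P̄ = 18.00, Q̄ = 703.5.
ε = (ΔQ/ΔP)(P̄/Q̄) = (-227/8)(18.00/703.5).

-0.73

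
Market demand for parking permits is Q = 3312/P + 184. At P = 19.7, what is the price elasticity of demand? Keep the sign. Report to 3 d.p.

-0.477

At P = 19.7, Q = 352.122.
dQ/dP = −3312/P² = -8.534.
ε = (dQ/dP)(P/Q) = (-8.534)(19.7/352.122).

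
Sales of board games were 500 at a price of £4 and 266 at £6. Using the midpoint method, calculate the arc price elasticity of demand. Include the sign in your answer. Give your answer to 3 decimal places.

ΔQ = 266 − 500 = -234; ΔP = 6 − 4 = 2.
Midpoints: P̄ = 5.00, Q̄ = 383.0.
ε = (ΔQ/ΔP)(P̄/Q̄) = (-234/2)(5.00/383.0).

-1.527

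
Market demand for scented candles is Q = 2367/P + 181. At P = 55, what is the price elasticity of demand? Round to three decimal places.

At P = 55, Q = 224.036.
dQ/dP = −2367/P² = -0.782.
ε = (dQ/dP)(P/Q) = (-0.782)(55/224.036).
|ε| < 1, so demand is inelastic at this price.

-0.192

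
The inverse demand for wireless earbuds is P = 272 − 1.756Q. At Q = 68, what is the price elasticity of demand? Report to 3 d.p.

-1.278

At Q = 68, P = 272 − 1.756(68) = 152.59.
dP/dQ = −1.756, so dQ/dP = 1/(−1.756) = -0.569.
ε = (dQ/dP)(P/Q) = (-0.569)(152.59/68).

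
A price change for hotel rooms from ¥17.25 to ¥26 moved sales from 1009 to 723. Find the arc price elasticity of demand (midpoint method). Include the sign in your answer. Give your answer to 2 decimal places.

ΔQ = 723 − 1009 = -286; ΔP = 26 − 17.25 = 8.75.
Midpoints: P̄ = 21.62, Q̄ = 866.0.
ε = (ΔQ/ΔP)(P̄/Q̄) = (-286/8.75)(21.62/866.0).

-0.82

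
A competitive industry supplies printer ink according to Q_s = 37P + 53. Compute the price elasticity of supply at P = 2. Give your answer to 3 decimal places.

0.583

At P = 2, Q_s = 127.
dQ_s/dP = 37.
ε_s = (dQ_s/dP)(P/Q_s) = (37)(2/127).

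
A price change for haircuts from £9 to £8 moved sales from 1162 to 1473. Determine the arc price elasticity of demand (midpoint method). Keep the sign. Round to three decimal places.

ΔQ = 1473 − 1162 = 311; ΔP = 8 − 9 = -1.
Midpoints: P̄ = 8.50, Q̄ = 1317.5.
ε = (ΔQ/ΔP)(P̄/Q̄) = (311/-1)(8.50/1317.5).

-2.006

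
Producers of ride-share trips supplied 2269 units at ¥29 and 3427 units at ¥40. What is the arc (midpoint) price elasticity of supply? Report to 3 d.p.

ΔQ = 3427 − 2269 = 1158; ΔP = 40 − 29 = 11.
Midpoints: P̄ = 34.50, Q̄ = 2848.0.
ε_s = (ΔQ/ΔP)(P̄/Q̄) = (1158/11)(34.50/2848.0).

1.275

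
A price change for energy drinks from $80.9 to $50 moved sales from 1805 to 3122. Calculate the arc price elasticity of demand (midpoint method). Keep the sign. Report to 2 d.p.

ΔQ = 3122 − 1805 = 1317; ΔP = 50 − 80.9 = -30.9.
Midpoints: P̄ = 65.45, Q̄ = 2463.5.
ε = (ΔQ/ΔP)(P̄/Q̄) = (1317/-30.9)(65.45/2463.5).

-1.13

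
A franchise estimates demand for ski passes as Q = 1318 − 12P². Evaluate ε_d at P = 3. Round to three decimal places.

-0.179

At P = 3, Q = 1210.
dQ/dP = −24P = -72.
ε = (dQ/dP)(P/Q) = (-72)(3/1210).
|ε| < 1, so demand is inelastic at this price.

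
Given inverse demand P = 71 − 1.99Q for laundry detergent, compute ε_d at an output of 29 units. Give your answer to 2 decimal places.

At Q = 29, P = 71 − 1.99(29) = 13.29.
dP/dQ = −1.99, so dQ/dP = 1/(−1.99) = -0.503.
ε = (dQ/dP)(P/Q) = (-0.503)(13.29/29).

-0.23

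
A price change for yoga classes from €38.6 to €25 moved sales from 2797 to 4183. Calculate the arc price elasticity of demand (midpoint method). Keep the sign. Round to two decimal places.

-0.93

ΔQ = 4183 − 2797 = 1386; ΔP = 25 − 38.6 = -13.6.
Midpoints: P̄ = 31.80, Q̄ = 3490.0.
ε = (ΔQ/ΔP)(P̄/Q̄) = (1386/-13.6)(31.80/3490.0).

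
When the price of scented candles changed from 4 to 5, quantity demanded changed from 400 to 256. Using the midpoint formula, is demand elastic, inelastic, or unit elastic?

elastic

Arc ε ≈ -1.976.
|ε| = 1.98 > 1.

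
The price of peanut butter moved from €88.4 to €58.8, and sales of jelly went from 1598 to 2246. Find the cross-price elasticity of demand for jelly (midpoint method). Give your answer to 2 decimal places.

-0.84

ΔQ_x = 2246 − 1598 = 648; ΔP_y = 58.8 − 88.4 = -29.6.
Midpoints: P̄_y = 73.60, Q̄_x = 1922.0.
ε_xy = (ΔQ_x/ΔP_y)(P̄_y/Q̄_x) = (648/-29.6)(73.60/1922.0).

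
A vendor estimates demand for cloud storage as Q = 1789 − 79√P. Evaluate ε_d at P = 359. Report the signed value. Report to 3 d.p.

At P = 359, Q = 292.164.
dQ/dP = −79/(2√P) = -2.085.
ε = (dQ/dP)(P/Q) = (-2.085)(359/292.164).

-2.562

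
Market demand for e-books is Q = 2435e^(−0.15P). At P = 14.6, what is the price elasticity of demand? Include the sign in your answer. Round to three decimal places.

-2.190

At P = 14.6, Q = 272.517.
dQ/dP = −0.15·2435e^(−0.15P) = −0.15Q = -40.878.
ε = (dQ/dP)(P/Q) = (-40.878)(14.6/272.517).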